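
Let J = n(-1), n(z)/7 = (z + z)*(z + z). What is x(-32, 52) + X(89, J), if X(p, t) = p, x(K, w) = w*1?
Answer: 141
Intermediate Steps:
x(K, w) = w
n(z) = 28*z**2 (n(z) = 7*((z + z)*(z + z)) = 7*((2*z)*(2*z)) = 7*(4*z**2) = 28*z**2)
J = 28 (J = 28*(-1)**2 = 28*1 = 28)
x(-32, 52) + X(89, J) = 52 + 89 = 141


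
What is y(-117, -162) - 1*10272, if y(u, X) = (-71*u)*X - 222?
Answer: -1356228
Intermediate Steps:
y(u, X) = -222 - 71*X*u (y(u, X) = -71*X*u - 222 = -222 - 71*X*u)
y(-117, -162) - 1*10272 = (-222 - 71*(-162)*(-117)) - 1*10272 = (-222 - 1345734) - 10272 = -1345956 - 10272 = -1356228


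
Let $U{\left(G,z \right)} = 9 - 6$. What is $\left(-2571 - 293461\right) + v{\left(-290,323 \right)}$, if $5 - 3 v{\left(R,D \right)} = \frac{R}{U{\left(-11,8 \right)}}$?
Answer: $- \frac{2663983}{9} \approx -2.96 \cdot 10^{5}$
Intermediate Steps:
$U{\left(G,z \right)} = 3$
$v{\left(R,D \right)} = \frac{5}{3} - \frac{R}{9}$ ($v{\left(R,D \right)} = \frac{5}{3} - \frac{R \frac{1}{3}}{3} = \frac{5}{3} - \frac{\frac{1}{3} R}{3} = \frac{5}{3} - \frac{R}{9}$)
$\left(-2571 - 293461\right) + v{\left(-290,323 \right)} = \left(-2571 - 293461\right) + \left(\frac{5}{3} - - \frac{290}{9}\right) = -296032 + \left(\frac{5}{3} + \frac{290}{9}\right) = -296032 + \frac{305}{9} = - \frac{2663983}{9}$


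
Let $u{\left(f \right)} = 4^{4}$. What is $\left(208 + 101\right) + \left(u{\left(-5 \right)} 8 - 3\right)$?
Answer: $2354$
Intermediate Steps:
$u{\left(f \right)} = 256$
$\left(208 + 101\right) + \left(u{\left(-5 \right)} 8 - 3\right) = \left(208 + 101\right) + \left(256 \cdot 8 - 3\right) = 309 + \left(2048 - 3\right) = 309 + 2045 = 2354$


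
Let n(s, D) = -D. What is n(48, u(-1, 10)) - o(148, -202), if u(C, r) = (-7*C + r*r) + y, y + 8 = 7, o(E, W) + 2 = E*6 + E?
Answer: -1140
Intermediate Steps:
o(E, W) = -2 + 7*E (o(E, W) = -2 + (E*6 + E) = -2 + (6*E + E) = -2 + 7*E)
y = -1 (y = -8 + 7 = -1)
u(C, r) = -1 + r**2 - 7*C (u(C, r) = (-7*C + r*r) - 1 = (-7*C + r**2) - 1 = (r**2 - 7*C) - 1 = -1 + r**2 - 7*C)
n(48, u(-1, 10)) - o(148, -202) = -(-1 + 10**2 - 7*(-1)) - (-2 + 7*148) = -(-1 + 100 + 7) - (-2 + 1036) = -1*106 - 1*1034 = -106 - 1034 = -1140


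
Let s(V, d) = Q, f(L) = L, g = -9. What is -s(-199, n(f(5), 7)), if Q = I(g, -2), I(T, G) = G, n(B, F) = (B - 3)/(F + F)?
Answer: 2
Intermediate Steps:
n(B, F) = (-3 + B)/(2*F) (n(B, F) = (-3 + B)/((2*F)) = (-3 + B)*(1/(2*F)) = (-3 + B)/(2*F))
Q = -2
s(V, d) = -2
-s(-199, n(f(5), 7)) = -1*(-2) = 2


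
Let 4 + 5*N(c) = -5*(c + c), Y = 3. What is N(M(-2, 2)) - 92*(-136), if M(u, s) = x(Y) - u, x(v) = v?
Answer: 62506/5 ≈ 12501.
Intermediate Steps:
M(u, s) = 3 - u
N(c) = -4/5 - 2*c (N(c) = -4/5 + (-5*(c + c))/5 = -4/5 + (-10*c)/5 = -4/5 - 2*c)
N(M(-2, 2)) - 92*(-136) = (-4/5 - 2*(3 - 1*(-2))) - 92*(-136) = (-4/5 - 2*(3 + 2)) + 12512 = (-4/5 - 2*5) + 12512 = (-4/5 - 10) + 12512 = -54/5 + 12512 = 62506/5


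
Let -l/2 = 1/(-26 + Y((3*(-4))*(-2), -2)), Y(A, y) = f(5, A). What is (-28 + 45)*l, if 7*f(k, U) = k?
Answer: 238/177 ≈ 1.3446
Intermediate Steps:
f(k, U) = k/7
Y(A, y) = 5/7 (Y(A, y) = (⅐)*5 = 5/7)
l = 14/177 (l = -2/(-26 + 5/7) = -2/(-177/7) = -2*(-7/177) = 14/177 ≈ 0.079096)
(-28 + 45)*l = (-28 + 45)*(14/177) = 17*(14/177) = 238/177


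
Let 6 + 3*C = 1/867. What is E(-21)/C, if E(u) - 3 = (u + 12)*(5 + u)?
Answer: -54621/743 ≈ -73.514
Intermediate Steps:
C = -5201/2601 (C = -2 + (⅓)/867 = -2 + (⅓)*(1/867) = -2 + 1/2601 = -5201/2601 ≈ -1.9996)
E(u) = 3 + (5 + u)*(12 + u) (E(u) = 3 + (u + 12)*(5 + u) = 3 + (12 + u)*(5 + u) = 3 + (5 + u)*(12 + u))
E(-21)/C = (63 + (-21)² + 17*(-21))/(-5201/2601) = (63 + 441 - 357)*(-2601/5201) = 147*(-2601/5201) = -54621/743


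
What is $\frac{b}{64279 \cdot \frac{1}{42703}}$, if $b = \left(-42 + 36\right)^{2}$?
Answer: $\frac{1537308}{64279} \approx 23.916$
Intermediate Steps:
$b = 36$ ($b = \left(-6\right)^{2} = 36$)
$\frac{b}{64279 \cdot \frac{1}{42703}} = \frac{36}{64279 \cdot \frac{1}{42703}} = \frac{36}{\frac{64279}{42703}} = 36 \cdot \frac{42703}{64279} = \frac{1537308}{64279}$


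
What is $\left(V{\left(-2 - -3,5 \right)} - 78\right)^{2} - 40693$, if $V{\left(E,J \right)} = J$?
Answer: $-35364$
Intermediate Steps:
$\left(V{\left(-2 - -3,5 \right)} - 78\right)^{2} - 40693 = \left(5 - 78\right)^{2} - 40693 = \left(-73\right)^{2} - 40693 = 5329 - 40693 = -35364$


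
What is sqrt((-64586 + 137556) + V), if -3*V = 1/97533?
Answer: sqrt(694140703881819)/97533 ≈ 270.13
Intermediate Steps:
V = -1/292599 (V = -1/3/97533 = -1/3*1/97533 = -1/292599 ≈ -3.4176e-6)
sqrt((-64586 + 137556) + V) = sqrt((-64586 + 137556) - 1/292599) = sqrt(72970 - 1/292599) = sqrt(21350949029/292599) = sqrt(694140703881819)/97533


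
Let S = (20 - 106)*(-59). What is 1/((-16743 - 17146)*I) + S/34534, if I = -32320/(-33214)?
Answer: 1389091757811/9456207626080 ≈ 0.14690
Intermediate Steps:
S = 5074 (S = -86*(-59) = 5074)
I = 16160/16607 (I = -32320*(-1/33214) = 16160/16607 ≈ 0.97308)
1/((-16743 - 17146)*I) + S/34534 = 1/((-16743 - 17146)*(16160/16607)) + 5074/34534 = (16607/16160)/(-33889) + 5074*(1/34534) = -1/33889*16607/16160 + 2537/17267 = -16607/547646240 + 2537/17267 = 1389091757811/9456207626080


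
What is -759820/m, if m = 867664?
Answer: -189955/216916 ≈ -0.87571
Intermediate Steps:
-759820/m = -759820/867664 = -759820*1/867664 = -189955/216916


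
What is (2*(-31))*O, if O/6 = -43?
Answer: 15996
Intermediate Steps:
O = -258 (O = 6*(-43) = -258)
(2*(-31))*O = (2*(-31))*(-258) = -62*(-258) = 15996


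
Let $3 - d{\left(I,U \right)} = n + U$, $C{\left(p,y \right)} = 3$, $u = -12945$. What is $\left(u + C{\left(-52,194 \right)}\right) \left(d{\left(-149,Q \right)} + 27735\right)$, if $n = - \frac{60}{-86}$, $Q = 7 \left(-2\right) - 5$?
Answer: $- \frac{15446548782}{43} \approx -3.5922 \cdot 10^{8}$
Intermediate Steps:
$Q = -19$ ($Q = -14 - 5 = -19$)
$n = \frac{30}{43}$ ($n = \left(-60\right) \left(- \frac{1}{86}\right) = \frac{30}{43} \approx 0.69767$)
$d{\left(I,U \right)} = \frac{99}{43} - U$ ($d{\left(I,U \right)} = 3 - \left(\frac{30}{43} + U\right) = \frac{99}{43} - U$)
$\left(u + C{\left(-52,194 \right)}\right) \left(d{\left(-149,Q \right)} + 27735\right) = \left(-12945 + 3\right) \left(\left(\frac{99}{43} - -19\right) + 27735\right) = - 12942 \left(\left(\frac{99}{43} + 19\right) + 27735\right) = - 12942 \left(\frac{916}{43} + 27735\right) = \left(-12942\right) \frac{1193521}{43} = - \frac{15446548782}{43}$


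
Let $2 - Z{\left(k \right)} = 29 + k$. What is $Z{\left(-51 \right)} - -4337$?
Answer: $4361$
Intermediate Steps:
$Z{\left(k \right)} = -27 - k$ ($Z{\left(k \right)} = 2 - \left(29 + k\right) = -27 - k$)
$Z{\left(-51 \right)} - -4337 = \left(-27 - -51\right) - -4337 = \left(-27 + 51\right) + 4337 = 24 + 4337 = 4361$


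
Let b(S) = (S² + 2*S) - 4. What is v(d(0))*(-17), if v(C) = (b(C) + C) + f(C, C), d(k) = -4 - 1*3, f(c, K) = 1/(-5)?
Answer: -2023/5 ≈ -404.60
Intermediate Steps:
f(c, K) = -⅕ (f(c, K) = 1*(-⅕) = -⅕)
b(S) = -4 + S² + 2*S
d(k) = -7 (d(k) = -4 - 3 = -7)
v(C) = -21/5 + C² + 3*C (v(C) = ((-4 + C² + 2*C) + C) - ⅕ = (-4 + C² + 3*C) - ⅕ = -21/5 + C² + 3*C)
v(d(0))*(-17) = (-21/5 + (-7)² + 3*(-7))*(-17) = (-21/5 + 49 - 21)*(-17) = (119/5)*(-17) = -2023/5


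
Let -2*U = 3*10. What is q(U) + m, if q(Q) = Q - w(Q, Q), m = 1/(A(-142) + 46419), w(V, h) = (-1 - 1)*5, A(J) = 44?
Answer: -232314/46463 ≈ -5.0000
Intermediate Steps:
w(V, h) = -10 (w(V, h) = -2*5 = -10)
m = 1/46463 (m = 1/(44 + 46419) = 1/46463 ≈ 2.1523e-5)
U = -15 (U = -3*10/2 = -½*30 = -15)
q(Q) = 10 + Q (q(Q) = Q - 1*(-10) = Q + 10 = 10 + Q)
q(U) + m = (10 - 15) + 1/46463 = -5 + 1/46463 = -232314/46463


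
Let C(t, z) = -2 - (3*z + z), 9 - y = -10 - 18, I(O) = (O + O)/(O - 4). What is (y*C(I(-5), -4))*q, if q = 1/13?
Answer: 518/13 ≈ 39.846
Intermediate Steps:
q = 1/13 ≈ 0.076923
I(O) = 2*O/(-4 + O) (I(O) = (2*O)/(-4 + O) = 2*O/(-4 + O))
y = 37 (y = 9 - (-10 - 18) = 9 - 1*(-28) = 9 + 28 = 37)
C(t, z) = -2 - 4*z
(y*C(I(-5), -4))*q = (37*(-2 - 4*(-4)))*(1/13) = (37*(-2 + 16))*(1/13) = (37*14)*(1/13) = 518*(1/13) = 518/13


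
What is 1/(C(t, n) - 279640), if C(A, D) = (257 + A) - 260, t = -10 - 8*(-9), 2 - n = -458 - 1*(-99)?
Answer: -1/279581 ≈ -3.5768e-6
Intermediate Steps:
n = 361 (n = 2 - (-458 - 1*(-99)) = 2 - (-458 + 99) = 2 - 1*(-359) = 2 + 359 = 361)
t = 62 (t = -10 + 72 = 62)
C(A, D) = -3 + A
1/(C(t, n) - 279640) = 1/((-3 + 62) - 279640) = 1/(59 - 279640) = 1/(-279581) = -1/279581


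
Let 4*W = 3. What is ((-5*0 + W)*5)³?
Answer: 3375/64 ≈ 52.734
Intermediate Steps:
W = ¾ (W = (¼)*3 = ¾ ≈ 0.75000)
((-5*0 + W)*5)³ = ((-5*0 + ¾)*5)³ = ((0 + ¾)*5)³ = ((¾)*5)³ = (15/4)³ = 3375/64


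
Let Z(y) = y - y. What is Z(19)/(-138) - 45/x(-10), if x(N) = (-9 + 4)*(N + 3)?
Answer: -9/7 ≈ -1.2857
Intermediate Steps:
Z(y) = 0
x(N) = -15 - 5*N (x(N) = -5*(3 + N) = -15 - 5*N)
Z(19)/(-138) - 45/x(-10) = 0/(-138) - 45/(-15 - 5*(-10)) = 0*(-1/138) - 45/(-15 + 50) = 0 - 45/35 = 0 - 45*1/35 = 0 - 9/7 = -9/7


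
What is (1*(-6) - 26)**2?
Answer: 1024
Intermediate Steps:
(1*(-6) - 26)**2 = (-6 - 26)**2 = (-32)**2 = 1024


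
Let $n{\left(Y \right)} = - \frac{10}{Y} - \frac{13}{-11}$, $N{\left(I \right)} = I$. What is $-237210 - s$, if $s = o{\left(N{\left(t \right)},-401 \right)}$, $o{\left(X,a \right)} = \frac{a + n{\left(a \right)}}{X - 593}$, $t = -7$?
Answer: $- \frac{78475218686}{330825} \approx -2.3721 \cdot 10^{5}$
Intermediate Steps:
$n{\left(Y \right)} = \frac{13}{11} - \frac{10}{Y}$ ($n{\left(Y \right)} = - \frac{10}{Y} - - \frac{13}{11} = - \frac{10}{Y} + \frac{13}{11} = \frac{13}{11} - \frac{10}{Y}$)
$o{\left(X,a \right)} = \frac{\frac{13}{11} + a - \frac{10}{a}}{-593 + X}$ ($o{\left(X,a \right)} = \frac{a + \left(\frac{13}{11} - \frac{10}{a}\right)}{X - 593} = \frac{\frac{13}{11} + a - \frac{10}{a}}{-593 + X}$)
$s = \frac{220436}{330825}$ ($s = \frac{-10 + \left(-401\right)^{2} + \frac{13}{11} \left(-401\right)}{\left(-401\right) \left(-593 - 7\right)} = - \frac{-10 + 160801 - \frac{5213}{11}}{401 \left(-600\right)} = \left(- \frac{1}{401}\right) \left(- \frac{1}{600}\right) \frac{1763488}{11} = \frac{220436}{330825} \approx 0.66632$)
$-237210 - s = -237210 - \frac{220436}{330825} = - \frac{78475218686}{330825}$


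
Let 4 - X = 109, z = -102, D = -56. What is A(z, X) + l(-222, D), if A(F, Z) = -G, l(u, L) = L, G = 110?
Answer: -166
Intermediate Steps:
X = -105 (X = 4 - 1*109 = 4 - 109 = -105)
A(F, Z) = -110 (A(F, Z) = -1*110 = -110)
A(z, X) + l(-222, D) = -110 - 56 = -166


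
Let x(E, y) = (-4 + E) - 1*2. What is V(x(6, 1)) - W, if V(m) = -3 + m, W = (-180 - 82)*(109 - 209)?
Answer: -26203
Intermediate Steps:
x(E, y) = -6 + E (x(E, y) = (-4 + E) - 2 = -6 + E)
W = 26200 (W = -262*(-100) = 26200)
V(x(6, 1)) - W = (-3 + (-6 + 6)) - 1*26200 = (-3 + 0) - 26200 = -3 - 26200 = -26203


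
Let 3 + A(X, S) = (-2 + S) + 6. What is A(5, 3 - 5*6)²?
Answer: 676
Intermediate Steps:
A(X, S) = 1 + S (A(X, S) = -3 + ((-2 + S) + 6) = -3 + (4 + S) = 1 + S)
A(5, 3 - 5*6)² = (1 + (3 - 5*6))² = (1 + (3 - 30))² = (1 - 27)² = (-26)² = 676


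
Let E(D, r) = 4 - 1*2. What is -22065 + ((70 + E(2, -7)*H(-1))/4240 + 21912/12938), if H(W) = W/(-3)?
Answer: -8563645271/388140 ≈ -22063.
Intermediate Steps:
H(W) = -W/3 (H(W) = W*(-⅓) = -W/3)
E(D, r) = 2 (E(D, r) = 4 - 2 = 2)
-22065 + ((70 + E(2, -7)*H(-1))/4240 + 21912/12938) = -22065 + ((70 + 2*(-⅓*(-1)))/4240 + 21912/12938) = -22065 + ((70 + 2*(⅓))*(1/4240) + 21912*(1/12938)) = -22065 + ((70 + ⅔)*(1/4240) + 10956/6469) = -22065 + ((212/3)*(1/4240) + 10956/6469) = -22065 + (1/60 + 10956/6469) = -22065 + 663829/388140 = -8563645271/388140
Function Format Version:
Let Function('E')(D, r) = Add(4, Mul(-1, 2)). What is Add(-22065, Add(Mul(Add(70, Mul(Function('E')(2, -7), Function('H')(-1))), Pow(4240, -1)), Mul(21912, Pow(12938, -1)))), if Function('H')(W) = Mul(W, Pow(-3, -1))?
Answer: Rational(-8563645271, 388140) ≈ -22063.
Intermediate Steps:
Function('H')(W) = Mul(Rational(-1, 3), W) (Function('H')(W) = Mul(W, Rational(-1, 3)) = Mul(Rational(-1, 3), W))
Function('E')(D, r) = 2 (Function('E')(D, r) = Add(4, -2) = 2)
Add(-22065, Add(Mul(Add(70, Mul(Function('E')(2, -7), Function('H')(-1))), Pow(4240, -1)), Mul(21912, Pow(12938, -1)))) = Add(-22065, Add(Mul(Add(70, Mul(2, Mul(Rational(-1, 3), -1))), Pow(4240, -1)), Mul(21912, Pow(12938, -1)))) = Add(-22065, Add(Mul(Add(70, Mul(2, Rational(1, 3))), Rational(1, 4240)), Mul(21912, Rational(1, 12938)))) = Add(-22065, Add(Mul(Add(70, Rational(2, 3)), Rational(1, 4240)), Rational(10956, 6469))) = Add(-22065, Add(Mul(Rational(212, 3), Rational(1, 4240)), Rational(10956, 6469))) = Add(-22065, Add(Rational(1, 60), Rational(10956, 6469))) = Add(-22065, Rational(663829, 388140)) = Rational(-8563645271, 388140)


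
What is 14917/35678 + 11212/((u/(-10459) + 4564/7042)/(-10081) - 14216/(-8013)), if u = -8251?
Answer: 170007947603929561294753/26897058216231473558 ≈ 6320.7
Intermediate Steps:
14917/35678 + 11212/((u/(-10459) + 4564/7042)/(-10081) - 14216/(-8013)) = 14917/35678 + 11212/((-8251/(-10459) + 4564/7042)/(-10081) - 14216/(-8013)) = 14917*(1/35678) + 11212/((-8251*(-1/10459) + 4564*(1/7042))*(-1/10081) - 14216*(-1/8013)) = 14917/35678 + 11212/((8251/10459 + 326/503)*(-1/10081) + 14216/8013) = 14917/35678 + 11212/((7559887/5260877)*(-1/10081) + 14216/8013) = 14917/35678 + 11212/(-7559887/53034901037 + 14216/8013) = 14917/35678 + 11212/(753883575767461/424968662009481) = 14917/35678 + 11212*(424968662009481/753883575767461) = 14917/35678 + 4764748638450300972/753883575767461 = 170007947603929561294753/26897058216231473558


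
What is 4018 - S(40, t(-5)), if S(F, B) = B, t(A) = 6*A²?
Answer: 3868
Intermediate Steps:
4018 - S(40, t(-5)) = 4018 - 6*(-5)² = 4018 - 6*25 = 4018 - 1*150 = 4018 - 150 = 3868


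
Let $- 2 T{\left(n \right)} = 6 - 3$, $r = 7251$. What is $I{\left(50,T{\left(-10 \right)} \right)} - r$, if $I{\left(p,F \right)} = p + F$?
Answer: $- \frac{14405}{2} \approx -7202.5$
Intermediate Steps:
$T{\left(n \right)} = - \frac{3}{2}$ ($T{\left(n \right)} = - \frac{6 - 3}{2} = \left(- \frac{1}{2}\right) 3 = - \frac{3}{2}$)
$I{\left(p,F \right)} = F + p$
$I{\left(50,T{\left(-10 \right)} \right)} - r = \left(- \frac{3}{2} + 50\right) - 7251 = \frac{97}{2} - 7251 = - \frac{14405}{2}$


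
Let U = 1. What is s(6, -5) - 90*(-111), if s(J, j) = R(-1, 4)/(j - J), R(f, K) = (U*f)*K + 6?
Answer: 109888/11 ≈ 9989.8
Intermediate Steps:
R(f, K) = 6 + K*f (R(f, K) = (1*f)*K + 6 = f*K + 6 = K*f + 6 = 6 + K*f)
s(J, j) = 2/(j - J) (s(J, j) = (6 + 4*(-1))/(j - J) = (6 - 4)/(j - J) = 2/(j - J))
s(6, -5) - 90*(-111) = 2/(-5 - 1*6) - 90*(-111) = 2/(-5 - 6) + 9990 = 2/(-11) + 9990 = 2*(-1/11) + 9990 = -2/11 + 9990 = 109888/11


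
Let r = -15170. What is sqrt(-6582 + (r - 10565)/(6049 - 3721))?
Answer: I*sqrt(8932903242)/1164 ≈ 81.198*I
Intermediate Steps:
sqrt(-6582 + (r - 10565)/(6049 - 3721)) = sqrt(-6582 + (-15170 - 10565)/(6049 - 3721)) = sqrt(-6582 - 25735/2328) = sqrt(-15348631/2328) = I*sqrt(8932903242)/1164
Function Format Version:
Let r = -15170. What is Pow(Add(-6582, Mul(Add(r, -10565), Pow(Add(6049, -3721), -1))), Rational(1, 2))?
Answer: Mul(Rational(1, 1164), I, Pow(8932903242, Rational(1, 2))) ≈ Mul(81.198, I)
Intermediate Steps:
Pow(Add(-6582, Mul(Add(r, -10565), Pow(Add(6049, -3721), -1))), Rational(1, 2)) = Pow(Add(-6582, Mul(Add(-15170, -10565), Pow(Add(6049, -3721), -1))), Rational(1, 2)) = Pow(Add(-6582, Mul(-25735, Pow(2328, -1))), Rational(1, 2)) = Pow(Add(-6582, Mul(-25735, Rational(1, 2328))), Rational(1, 2)) = Pow(Add(-6582, Rational(-25735, 2328)), Rational(1, 2)) = Pow(Rational(-15348631, 2328), Rational(1, 2)) = Mul(Rational(1, 1164), I, Pow(8932903242, Rational(1, 2)))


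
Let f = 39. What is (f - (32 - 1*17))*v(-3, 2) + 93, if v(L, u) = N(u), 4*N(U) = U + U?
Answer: 117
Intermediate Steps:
N(U) = U/2 (N(U) = (U + U)/4 = (2*U)/4 = U/2)
v(L, u) = u/2
(f - (32 - 1*17))*v(-3, 2) + 93 = (39 - (32 - 1*17))*((½)*2) + 93 = (39 - (32 - 17))*1 + 93 = (39 - 1*15)*1 + 93 = (39 - 15)*1 + 93 = 24*1 + 93 = 24 + 93 = 117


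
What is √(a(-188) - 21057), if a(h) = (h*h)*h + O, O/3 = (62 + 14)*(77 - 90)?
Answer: I*√6668693 ≈ 2582.4*I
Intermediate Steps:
O = -2964 (O = 3*((62 + 14)*(77 - 90)) = 3*(76*(-13)) = 3*(-988) = -2964)
a(h) = -2964 + h³ (a(h) = (h*h)*h - 2964 = h²*h - 2964 = h³ - 2964 = -2964 + h³)
√(a(-188) - 21057) = √((-2964 + (-188)³) - 21057) = √((-2964 - 6644672) - 21057) = √(-6647636 - 21057) = √(-6668693) = I*√6668693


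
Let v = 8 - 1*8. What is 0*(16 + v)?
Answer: 0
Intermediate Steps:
v = 0 (v = 8 - 8 = 0)
0*(16 + v) = 0*(16 + 0) = 0*16 = 0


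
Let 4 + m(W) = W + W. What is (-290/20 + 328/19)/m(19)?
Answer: 105/1292 ≈ 0.081269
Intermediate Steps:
m(W) = -4 + 2*W (m(W) = -4 + (W + W) = -4 + 2*W)
(-290/20 + 328/19)/m(19) = (-290/20 + 328/19)/(-4 + 2*19) = (-290*1/20 + 328*(1/19))/(-4 + 38) = (-29/2 + 328/19)/34 = (105/38)*(1/34) = 105/1292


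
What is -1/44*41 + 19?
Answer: 795/44 ≈ 18.068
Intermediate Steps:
-1/44*41 + 19 = -41/44 + 19 = 795/44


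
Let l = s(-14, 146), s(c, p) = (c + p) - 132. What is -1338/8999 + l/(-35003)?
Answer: -1338/8999 ≈ -0.14868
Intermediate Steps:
s(c, p) = -132 + c + p
l = 0 (l = -132 - 14 + 146 = 0)
-1338/8999 + l/(-35003) = -1338/8999 + 0/(-35003) = -1338*1/8999 + 0*(-1/35003) = -1338/8999 + 0 = -1338/8999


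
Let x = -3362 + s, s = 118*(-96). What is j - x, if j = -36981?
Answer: -22291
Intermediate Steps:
s = -11328
x = -14690 (x = -3362 - 11328 = -14690)
j - x = -36981 - 1*(-14690) = -36981 + 14690 = -22291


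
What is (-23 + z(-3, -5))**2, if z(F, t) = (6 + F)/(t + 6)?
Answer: 400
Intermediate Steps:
z(F, t) = (6 + F)/(6 + t)
(-23 + z(-3, -5))**2 = (-23 + (6 - 3)/(6 - 5))**2 = (-23 + 3/1)**2 = (-23 + 1*3)**2 = (-23 + 3)**2 = (-20)**2 = 400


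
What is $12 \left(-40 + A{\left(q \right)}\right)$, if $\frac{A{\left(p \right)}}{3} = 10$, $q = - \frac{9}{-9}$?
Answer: $-120$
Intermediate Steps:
$q = 1$ ($q = \left(-9\right) \left(- \frac{1}{9}\right) = 1$)
$A{\left(p \right)} = 30$ ($A{\left(p \right)} = 3 \cdot 10 = 30$)
$12 \left(-40 + A{\left(q \right)}\right) = 12 \left(-40 + 30\right) = 12 \left(-10\right) = -120$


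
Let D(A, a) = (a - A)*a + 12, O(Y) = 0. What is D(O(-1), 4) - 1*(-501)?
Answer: 529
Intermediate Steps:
D(A, a) = 12 + a*(a - A) (D(A, a) = a*(a - A) + 12 = 12 + a*(a - A))
D(O(-1), 4) - 1*(-501) = (12 + 4**2 - 1*0*4) - 1*(-501) = (12 + 16 + 0) + 501 = 28 + 501 = 529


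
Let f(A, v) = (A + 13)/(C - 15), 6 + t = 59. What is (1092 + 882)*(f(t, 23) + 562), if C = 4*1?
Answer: 1097544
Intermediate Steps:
t = 53 (t = -6 + 59 = 53)
C = 4
f(A, v) = -13/11 - A/11 (f(A, v) = (A + 13)/(4 - 15) = (13 + A)/(-11) = (13 + A)*(-1/11) = -13/11 - A/11)
(1092 + 882)*(f(t, 23) + 562) = (1092 + 882)*((-13/11 - 1/11*53) + 562) = 1974*((-13/11 - 53/11) + 562) = 1974*(-6 + 562) = 1974*556 = 1097544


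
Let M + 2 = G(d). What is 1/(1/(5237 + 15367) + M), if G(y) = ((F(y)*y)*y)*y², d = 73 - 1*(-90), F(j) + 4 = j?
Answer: 20604/2312592341818189 ≈ 8.9095e-12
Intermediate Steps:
F(j) = -4 + j
d = 163 (d = 73 + 90 = 163)
G(y) = y⁴*(-4 + y) (G(y) = (((-4 + y)*y)*y)*y² = ((y*(-4 + y))*y)*y² = (y²*(-4 + y))*y² = y⁴*(-4 + y))
M = 112239969997 (M = -2 + 163⁴*(-4 + 163) = -2 + 705911761*159 = -2 + 112239969999 = 112239969997)
1/(1/(5237 + 15367) + M) = 1/(1/(5237 + 15367) + 112239969997) = 1/(1/20604 + 112239969997) = 1/(2312592341818189/20604) = 20604/2312592341818189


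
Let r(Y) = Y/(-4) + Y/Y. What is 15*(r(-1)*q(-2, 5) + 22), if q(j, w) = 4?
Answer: 405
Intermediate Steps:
r(Y) = 1 - Y/4 (r(Y) = Y*(-1/4) + 1 = -Y/4 + 1 = 1 - Y/4)
15*(r(-1)*q(-2, 5) + 22) = 15*((1 - 1/4*(-1))*4 + 22) = 15*((1 + 1/4)*4 + 22) = 15*((5/4)*4 + 22) = 15*(5 + 22) = 15*27 = 405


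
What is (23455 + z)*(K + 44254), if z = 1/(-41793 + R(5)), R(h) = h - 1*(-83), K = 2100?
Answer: 45343055137996/41705 ≈ 1.0872e+9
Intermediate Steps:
R(h) = 83 + h (R(h) = h + 83 = 83 + h)
z = -1/41705 (z = 1/(-41793 + (83 + 5)) = 1/(-41793 + 88) = 1/(-41705) = -1/41705 ≈ -2.3978e-5)
(23455 + z)*(K + 44254) = (23455 - 1/41705)*(2100 + 44254) = (978190774/41705)*46354 = 45343055137996/41705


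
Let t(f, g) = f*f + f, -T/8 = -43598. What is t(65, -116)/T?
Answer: 2145/174392 ≈ 0.012300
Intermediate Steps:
T = 348784 (T = -8*(-43598) = 348784)
t(f, g) = f + f**2 (t(f, g) = f**2 + f = f + f**2)
t(65, -116)/T = (65*(1 + 65))/348784 = (65*66)*(1/348784) = 4290*(1/348784) = 2145/174392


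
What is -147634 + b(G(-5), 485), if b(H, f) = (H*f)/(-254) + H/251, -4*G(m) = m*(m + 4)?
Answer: -37648424739/255016 ≈ -1.4763e+5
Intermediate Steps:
G(m) = -m*(4 + m)/4 (G(m) = -m*(m + 4)/4 = -m*(4 + m)/4)
b(H, f) = H/251 - H*f/254 (b(H, f) = (H*f)*(-1/254) + H*(1/251) = -H*f/254 + H/251 = H/251 - H*f/254)
-147634 + b(G(-5), 485) = -147634 + (-¼*(-5)*(4 - 5))*(254 - 251*485)/63754 = -147634 + (-¼*(-5)*(-1))*(254 - 121735)/63754 = -147634 + (1/63754)*(-5/4)*(-121481) = -147634 + 607405/255016 = -37648424739/255016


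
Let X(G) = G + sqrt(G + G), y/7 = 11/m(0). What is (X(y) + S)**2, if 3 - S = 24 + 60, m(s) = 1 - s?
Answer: (4 - sqrt(154))**2 ≈ 70.723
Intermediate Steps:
S = -81 (S = 3 - (24 + 60) = 3 - 1*84 = 3 - 84 = -81)
y = 77 (y = 7*(11/(1 - 1*0)) = 7*(11/(1 + 0)) = 7*(11/1) = 7*(11*1) = 7*11 = 77)
X(G) = G + sqrt(2)*sqrt(G) (X(G) = G + sqrt(2*G) = G + sqrt(2)*sqrt(G))
(X(y) + S)**2 = ((77 + sqrt(2)*sqrt(77)) - 81)**2 = ((77 + sqrt(154)) - 81)**2 = (-4 + sqrt(154))**2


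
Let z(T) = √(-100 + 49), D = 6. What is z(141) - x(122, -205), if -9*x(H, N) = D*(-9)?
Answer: -6 + I*√51 ≈ -6.0 + 7.1414*I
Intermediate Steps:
x(H, N) = 6 (x(H, N) = -2*(-9)/3 = -⅑*(-54) = 6)
z(T) = I*√51 (z(T) = √(-51) = I*√51)
z(141) - x(122, -205) = I*√51 - 1*6 = I*√51 - 6 = -6 + I*√51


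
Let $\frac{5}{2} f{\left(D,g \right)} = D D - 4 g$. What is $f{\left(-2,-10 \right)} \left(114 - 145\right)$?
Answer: $- \frac{2728}{5} \approx -545.6$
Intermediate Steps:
$f{\left(D,g \right)} = - \frac{8 g}{5} + \frac{2 D^{2}}{5}$ ($f{\left(D,g \right)} = \frac{2 \left(D D - 4 g\right)}{5} = \frac{2 \left(D^{2} - 4 g\right)}{5} = - \frac{8 g}{5} + \frac{2 D^{2}}{5}$)
$f{\left(-2,-10 \right)} \left(114 - 145\right) = \left(\left(- \frac{8}{5}\right) \left(-10\right) + \frac{2 \left(-2\right)^{2}}{5}\right) \left(114 - 145\right) = \left(16 + \frac{2}{5} \cdot 4\right) \left(-31\right) = \left(16 + \frac{8}{5}\right) \left(-31\right) = \frac{88}{5} \left(-31\right) = - \frac{2728}{5}$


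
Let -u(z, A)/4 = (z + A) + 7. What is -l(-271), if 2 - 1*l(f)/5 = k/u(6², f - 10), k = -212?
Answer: -2645/238 ≈ -11.113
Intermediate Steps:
u(z, A) = -28 - 4*A - 4*z (u(z, A) = -4*((z + A) + 7) = -4*((A + z) + 7) = -4*(7 + A + z) = -28 - 4*A - 4*z)
l(f) = 10 + 1060/(-132 - 4*f) (l(f) = 10 - (-1060)/(-28 - 4*(f - 10) - 4*6²) = 10 - (-1060)/(-28 - 4*(-10 + f) - 4*36) = 10 - (-1060)/(-28 + (40 - 4*f) - 144) = 10 - (-1060)/(-132 - 4*f) = 10 + 1060/(-132 - 4*f))
-l(-271) = -5*(13 + 2*(-271))/(33 - 271) = -5*(13 - 542)/(-238) = -5*(-1)*(-529)/238 = -1*2645/238 = -2645/238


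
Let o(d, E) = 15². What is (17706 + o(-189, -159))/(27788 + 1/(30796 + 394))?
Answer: 559267890/866707721 ≈ 0.64528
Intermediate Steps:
o(d, E) = 225
(17706 + o(-189, -159))/(27788 + 1/(30796 + 394)) = (17706 + 225)/(27788 + 1/(30796 + 394)) = 17931/(27788 + 1/31190) = 17931/(866707721/31190) = 17931*(31190/866707721) = 559267890/866707721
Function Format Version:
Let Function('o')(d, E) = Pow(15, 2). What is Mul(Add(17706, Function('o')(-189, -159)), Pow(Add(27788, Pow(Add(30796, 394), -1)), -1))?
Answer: Rational(559267890, 866707721) ≈ 0.64528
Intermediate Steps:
Function('o')(d, E) = 225
Mul(Add(17706, Function('o')(-189, -159)), Pow(Add(27788, Pow(Add(30796, 394), -1)), -1)) = Mul(Add(17706, 225), Pow(Add(27788, Pow(Add(30796, 394), -1)), -1)) = Mul(17931, Pow(Add(27788, Pow(31190, -1)), -1)) = Mul(17931, Pow(Add(27788, Rational(1, 31190)), -1)) = Mul(17931, Pow(Rational(866707721, 31190), -1)) = Mul(17931, Rational(31190, 866707721)) = Rational(559267890, 866707721)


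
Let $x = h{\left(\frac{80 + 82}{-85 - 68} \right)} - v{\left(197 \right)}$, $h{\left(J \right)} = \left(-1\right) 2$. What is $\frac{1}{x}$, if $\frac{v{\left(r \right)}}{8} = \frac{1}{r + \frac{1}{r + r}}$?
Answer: $- \frac{77619}{158390} \approx -0.49005$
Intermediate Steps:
$v{\left(r \right)} = \frac{8}{r + \frac{1}{2 r}}$ ($v{\left(r \right)} = \frac{8}{r + \frac{1}{r + r}} = \frac{8}{r + \frac{1}{2 r}}$)
$h{\left(J \right)} = -2$
$x = - \frac{158390}{77619}$ ($x = -2 - 16 \cdot 197 \frac{1}{1 + 2 \cdot 197^{2}} = -2 - 16 \cdot 197 \frac{1}{1 + 2 \cdot 38809} = -2 - 16 \cdot 197 \frac{1}{1 + 77618} = -2 - 16 \cdot 197 \cdot \frac{1}{77619} = -2 - \frac{3152}{77619} = - \frac{158390}{77619} \approx -2.0406$)
$\frac{1}{x} = \frac{1}{- \frac{158390}{77619}} = - \frac{77619}{158390}$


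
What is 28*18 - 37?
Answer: 467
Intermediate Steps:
28*18 - 37 = 504 - 37 = 467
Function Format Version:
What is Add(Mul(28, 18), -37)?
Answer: 467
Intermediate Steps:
Add(Mul(28, 18), -37) = Add(504, -37) = 467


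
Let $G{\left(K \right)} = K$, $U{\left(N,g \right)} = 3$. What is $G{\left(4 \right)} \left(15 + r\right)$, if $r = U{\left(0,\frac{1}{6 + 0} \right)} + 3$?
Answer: $84$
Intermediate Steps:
$r = 6$ ($r = 3 + 3 = 6$)
$G{\left(4 \right)} \left(15 + r\right) = 4 \left(15 + 6\right) = 4 \cdot 21 = 84$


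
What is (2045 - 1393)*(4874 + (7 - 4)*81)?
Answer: 3336284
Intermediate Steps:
(2045 - 1393)*(4874 + (7 - 4)*81) = 652*(4874 + 3*81) = 652*(4874 + 243) = 652*5117 = 3336284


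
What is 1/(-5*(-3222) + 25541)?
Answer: 1/41651 ≈ 2.4009e-5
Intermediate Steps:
1/(-5*(-3222) + 25541) = 1/(16110 + 25541) = 1/41651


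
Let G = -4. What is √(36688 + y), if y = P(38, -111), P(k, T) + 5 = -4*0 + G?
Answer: √36679 ≈ 191.52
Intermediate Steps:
P(k, T) = -9 (P(k, T) = -5 + (-4*0 - 4) = -5 + (0 - 4) = -5 - 4 = -9)
y = -9
√(36688 + y) = √(36688 - 9) = √36679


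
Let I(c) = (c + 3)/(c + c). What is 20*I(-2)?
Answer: -5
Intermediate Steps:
I(c) = (3 + c)/(2*c) (I(c) = (3 + c)/((2*c)) = (3 + c)*(1/(2*c)) = (3 + c)/(2*c))
20*I(-2) = 20*((½)*(3 - 2)/(-2)) = 20*((½)*(-½)*1) = 20*(-¼) = -5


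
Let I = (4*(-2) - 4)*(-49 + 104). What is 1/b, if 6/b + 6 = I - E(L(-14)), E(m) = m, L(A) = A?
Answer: -326/3 ≈ -108.67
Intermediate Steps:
I = -660 (I = (-8 - 4)*55 = -12*55 = -660)
b = -3/326 (b = 6/(-6 + (-660 - 1*(-14))) = 6/(-6 + (-660 + 14)) = 6/(-6 - 646) = 6/(-652) = 6*(-1/652) = -3/326 ≈ -0.0092025)
1/b = 1/(-3/326) = -326/3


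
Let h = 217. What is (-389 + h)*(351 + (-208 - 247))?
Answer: 17888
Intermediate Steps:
(-389 + h)*(351 + (-208 - 247)) = (-389 + 217)*(351 + (-208 - 247)) = -172*(351 - 455) = -172*(-104) = 17888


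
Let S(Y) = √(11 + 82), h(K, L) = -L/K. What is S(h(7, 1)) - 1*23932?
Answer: -23932 + √93 ≈ -23922.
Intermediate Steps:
h(K, L) = -L/K
S(Y) = √93
S(h(7, 1)) - 1*23932 = √93 - 1*23932 = √93 - 23932 = -23932 + √93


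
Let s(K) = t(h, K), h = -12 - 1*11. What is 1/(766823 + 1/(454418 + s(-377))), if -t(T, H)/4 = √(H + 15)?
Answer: 158345670960987086/121423102443665458421793 - 4*I*√362/121423102443665458421793 ≈ 1.3041e-6 - 6.2678e-22*I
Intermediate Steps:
h = -23 (h = -12 - 11 = -23)
t(T, H) = -4*√(15 + H) (t(T, H) = -4*√(H + 15) = -4*√(15 + H))
s(K) = -4*√(15 + K)
1/(766823 + 1/(454418 + s(-377))) = 1/(766823 + 1/(454418 - 4*√(15 - 377))) = 1/(766823 + 1/(454418 - 4*I*√362))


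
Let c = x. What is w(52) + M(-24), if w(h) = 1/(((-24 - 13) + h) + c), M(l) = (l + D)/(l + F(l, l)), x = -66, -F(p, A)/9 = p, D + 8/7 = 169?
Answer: 5557/7616 ≈ 0.72965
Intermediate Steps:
D = 1175/7 (D = -8/7 + 169 = 1175/7 ≈ 167.86)
F(p, A) = -9*p
c = -66
M(l) = -(1175/7 + l)/(8*l) (M(l) = (l + 1175/7)/(l - 9*l) = (1175/7 + l)/((-8*l)) = (1175/7 + l)*(-1/(8*l)) = -(1175/7 + l)/(8*l))
w(h) = 1/(-103 + h) (w(h) = 1/(((-24 - 13) + h) - 66) = 1/((-37 + h) - 66) = 1/(-103 + h))
w(52) + M(-24) = 1/(-103 + 52) + (1/56)*(-1175 - 7*(-24))/(-24) = 1/(-51) + (1/56)*(-1/24)*(-1175 + 168) = -1/51 + (1/56)*(-1/24)*(-1007) = -1/51 + 1007/1344 = 5557/7616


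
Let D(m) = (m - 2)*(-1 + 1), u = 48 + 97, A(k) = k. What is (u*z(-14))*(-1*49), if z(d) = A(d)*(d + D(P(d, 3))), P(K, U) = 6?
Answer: -1392580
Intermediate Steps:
u = 145
D(m) = 0 (D(m) = (-2 + m)*0 = 0)
z(d) = d² (z(d) = d*(d + 0) = d*d = d²)
(u*z(-14))*(-1*49) = (145*(-14)²)*(-1*49) = (145*196)*(-49) = 28420*(-49) = -1392580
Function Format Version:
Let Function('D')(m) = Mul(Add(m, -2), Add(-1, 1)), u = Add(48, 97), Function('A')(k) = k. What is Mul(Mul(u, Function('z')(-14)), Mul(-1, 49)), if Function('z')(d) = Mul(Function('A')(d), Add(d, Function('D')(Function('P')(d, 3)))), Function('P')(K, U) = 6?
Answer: -1392580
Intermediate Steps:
u = 145
Function('D')(m) = 0 (Function('D')(m) = Mul(Add(-2, m), 0) = 0)
Function('z')(d) = Pow(d, 2) (Function('z')(d) = Mul(d, Add(d, 0)) = Mul(d, d) = Pow(d, 2))
Mul(Mul(u, Function('z')(-14)), Mul(-1, 49)) = Mul(Mul(145, Pow(-14, 2)), Mul(-1, 49)) = Mul(Mul(145, 196), -49) = Mul(28420, -49) = -1392580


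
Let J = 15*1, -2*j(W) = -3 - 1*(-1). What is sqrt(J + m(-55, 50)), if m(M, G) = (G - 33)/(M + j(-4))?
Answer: sqrt(4758)/18 ≈ 3.8321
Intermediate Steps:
j(W) = 1 (j(W) = -(-3 - 1*(-1))/2 = -(-3 + 1)/2 = -1/2*(-2) = 1)
m(M, G) = (-33 + G)/(1 + M) (m(M, G) = (G - 33)/(M + 1) = (-33 + G)/(1 + M))
J = 15
sqrt(J + m(-55, 50)) = sqrt(15 + (-33 + 50)/(1 - 55)) = sqrt(15 + 17/(-54)) = sqrt(15 - 1/54*17) = sqrt(15 - 17/54) = sqrt(793/54) = sqrt(4758)/18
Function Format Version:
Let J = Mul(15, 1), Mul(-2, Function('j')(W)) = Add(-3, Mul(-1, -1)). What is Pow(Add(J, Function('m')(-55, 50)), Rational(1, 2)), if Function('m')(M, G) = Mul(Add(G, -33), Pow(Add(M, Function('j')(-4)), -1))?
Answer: Mul(Rational(1, 18), Pow(4758, Rational(1, 2))) ≈ 3.8321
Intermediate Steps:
Function('j')(W) = 1 (Function('j')(W) = Mul(Rational(-1, 2), Add(-3, Mul(-1, -1))) = Mul(Rational(-1, 2), Add(-3, 1)) = Mul(Rational(-1, 2), -2) = 1)
Function('m')(M, G) = Mul(Pow(Add(1, M), -1), Add(-33, G)) (Function('m')(M, G) = Mul(Add(G, -33), Pow(Add(M, 1), -1)) = Mul(Add(-33, G), Pow(Add(1, M), -1)) = Mul(Pow(Add(1, M), -1), Add(-33, G)))
J = 15
Pow(Add(J, Function('m')(-55, 50)), Rational(1, 2)) = Pow(Add(15, Mul(Pow(Add(1, -55), -1), Add(-33, 50))), Rational(1, 2)) = Pow(Add(15, Mul(Pow(-54, -1), 17)), Rational(1, 2)) = Pow(Add(15, Mul(Rational(-1, 54), 17)), Rational(1, 2)) = Pow(Add(15, Rational(-17, 54)), Rational(1, 2)) = Pow(Rational(793, 54), Rational(1, 2)) = Mul(Rational(1, 18), Pow(4758, Rational(1, 2)))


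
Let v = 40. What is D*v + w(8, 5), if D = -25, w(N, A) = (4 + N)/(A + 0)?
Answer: -4988/5 ≈ -997.60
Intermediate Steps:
w(N, A) = (4 + N)/A
D*v + w(8, 5) = -25*40 + (4 + 8)/5 = -1000 + (1/5)*12 = -1000 + 12/5 = -4988/5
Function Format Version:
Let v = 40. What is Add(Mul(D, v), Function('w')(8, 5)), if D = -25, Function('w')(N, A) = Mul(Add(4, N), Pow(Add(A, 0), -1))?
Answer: Rational(-4988, 5) ≈ -997.60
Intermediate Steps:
Function('w')(N, A) = Mul(Pow(A, -1), Add(4, N)) (Function('w')(N, A) = Mul(Add(4, N), Pow(A, -1)) = Mul(Pow(A, -1), Add(4, N)))
Add(Mul(D, v), Function('w')(8, 5)) = Add(Mul(-25, 40), Mul(Pow(5, -1), Add(4, 8))) = Add(-1000, Mul(Rational(1, 5), 12)) = Add(-1000, Rational(12, 5)) = Rational(-4988, 5)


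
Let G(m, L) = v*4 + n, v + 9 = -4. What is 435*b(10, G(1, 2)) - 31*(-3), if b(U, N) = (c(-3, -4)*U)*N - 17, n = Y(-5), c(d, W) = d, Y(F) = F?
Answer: 736548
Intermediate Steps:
v = -13 (v = -9 - 4 = -13)
n = -5
G(m, L) = -57 (G(m, L) = -13*4 - 5 = -52 - 5 = -57)
b(U, N) = -17 - 3*N*U (b(U, N) = (-3*U)*N - 17 = -3*N*U - 17 = -17 - 3*N*U)
435*b(10, G(1, 2)) - 31*(-3) = 435*(-17 - 3*(-57)*10) - 31*(-3) = 435*(-17 + 1710) + 93 = 435*1693 + 93 = 736455 + 93 = 736548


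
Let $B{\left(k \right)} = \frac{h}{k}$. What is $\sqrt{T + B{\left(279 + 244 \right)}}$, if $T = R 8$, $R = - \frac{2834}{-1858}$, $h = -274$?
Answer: $\frac{\sqrt{2756897785794}}{485867} \approx 3.4174$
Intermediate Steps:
$R = \frac{1417}{929}$ ($R = \left(-2834\right) \left(- \frac{1}{1858}\right) = \frac{1417}{929} \approx 1.5253$)
$B{\left(k \right)} = - \frac{274}{k}$
$T = \frac{11336}{929}$ ($T = \frac{1417}{929} \cdot 8 = \frac{11336}{929} \approx 12.202$)
$\sqrt{T + B{\left(279 + 244 \right)}} = \sqrt{\frac{11336}{929} - \frac{274}{279 + 244}} = \sqrt{\frac{11336}{929} - \frac{274}{523}} = \sqrt{\frac{5674182}{485867}} = \frac{\sqrt{2756897785794}}{485867}$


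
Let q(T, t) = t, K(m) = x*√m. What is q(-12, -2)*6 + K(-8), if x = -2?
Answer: -12 - 4*I*√2 ≈ -12.0 - 5.6569*I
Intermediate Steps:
K(m) = -2*√m
q(-12, -2)*6 + K(-8) = -2*6 - 4*I*√2 = -12 - 4*I*√2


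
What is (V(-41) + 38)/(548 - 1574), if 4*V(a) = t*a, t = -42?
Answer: -937/2052 ≈ -0.45663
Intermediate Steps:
V(a) = -21*a/2 (V(a) = (-42*a)/4 = -21*a/2)
(V(-41) + 38)/(548 - 1574) = (-21/2*(-41) + 38)/(548 - 1574) = (861/2 + 38)/(-1026) = (937/2)*(-1/1026) = -937/2052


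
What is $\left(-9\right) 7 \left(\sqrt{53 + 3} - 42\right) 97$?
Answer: $256662 - 12222 \sqrt{14} \approx 2.1093 \cdot 10^{5}$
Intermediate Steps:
$\left(-9\right) 7 \left(\sqrt{53 + 3} - 42\right) 97 = - 63 \left(\sqrt{56} - 42\right) 97 = - 63 \left(2 \sqrt{14} - 42\right) 97 = - 63 \left(-42 + 2 \sqrt{14}\right) 97 = \left(2646 - 126 \sqrt{14}\right) 97 = 256662 - 12222 \sqrt{14}$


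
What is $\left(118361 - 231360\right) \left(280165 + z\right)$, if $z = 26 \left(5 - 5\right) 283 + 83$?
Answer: $-31667743752$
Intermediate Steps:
$z = 83$ ($z = 26 \cdot 0 \cdot 283 + 83 = 0 \cdot 283 + 83 = 0 + 83 = 83$)
$\left(118361 - 231360\right) \left(280165 + z\right) = \left(118361 - 231360\right) \left(280165 + 83\right) = \left(-112999\right) 280248 = -31667743752$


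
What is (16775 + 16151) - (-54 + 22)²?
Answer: 31902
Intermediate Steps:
(16775 + 16151) - (-54 + 22)² = 32926 - 1*(-32)² = 32926 - 1*1024 = 32926 - 1024 = 31902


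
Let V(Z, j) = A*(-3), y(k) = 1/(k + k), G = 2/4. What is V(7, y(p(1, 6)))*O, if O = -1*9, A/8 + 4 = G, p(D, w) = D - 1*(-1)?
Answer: -756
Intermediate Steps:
p(D, w) = 1 + D (p(D, w) = D + 1 = 1 + D)
G = ½ (G = 2*(¼) = ½ ≈ 0.50000)
A = -28 (A = -32 + 8*(½) = -32 + 4 = -28)
y(k) = 1/(2*k)
V(Z, j) = 84 (V(Z, j) = -28*(-3) = 84)
O = -9
V(7, y(p(1, 6)))*O = 84*(-9) = -756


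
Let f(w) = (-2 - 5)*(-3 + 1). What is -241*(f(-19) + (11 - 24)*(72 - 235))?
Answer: -514053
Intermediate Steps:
f(w) = 14 (f(w) = -7*(-2) = 14)
-241*(f(-19) + (11 - 24)*(72 - 235)) = -241*(14 + (11 - 24)*(72 - 235)) = -241*(14 - 13*(-163)) = -241*(14 + 2119) = -241*2133 = -514053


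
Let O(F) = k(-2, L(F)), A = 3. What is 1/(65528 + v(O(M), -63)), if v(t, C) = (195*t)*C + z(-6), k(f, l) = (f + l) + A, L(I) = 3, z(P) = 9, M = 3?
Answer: 1/16397 ≈ 6.0987e-5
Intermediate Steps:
k(f, l) = 3 + f + l (k(f, l) = (f + l) + 3 = 3 + f + l)
O(F) = 4 (O(F) = 3 - 2 + 3 = 4)
v(t, C) = 9 + 195*C*t (v(t, C) = (195*t)*C + 9 = 195*C*t + 9 = 9 + 195*C*t)
1/(65528 + v(O(M), -63)) = 1/(65528 + (9 + 195*(-63)*4)) = 1/(65528 + (9 - 49140)) = 1/(65528 - 49131) = 1/16397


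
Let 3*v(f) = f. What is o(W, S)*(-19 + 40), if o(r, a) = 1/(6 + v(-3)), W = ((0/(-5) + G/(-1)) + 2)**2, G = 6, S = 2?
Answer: 21/5 ≈ 4.2000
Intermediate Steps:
v(f) = f/3
W = 16 (W = ((0/(-5) + 6/(-1)) + 2)**2 = ((0*(-1/5) + 6*(-1)) + 2)**2 = ((0 - 6) + 2)**2 = (-6 + 2)**2 = (-4)**2 = 16)
o(r, a) = 1/5 (o(r, a) = 1/(6 + (1/3)*(-3)) = 1/(6 - 1) = 1/5)
o(W, S)*(-19 + 40) = (-19 + 40)/5 = (1/5)*21 = 21/5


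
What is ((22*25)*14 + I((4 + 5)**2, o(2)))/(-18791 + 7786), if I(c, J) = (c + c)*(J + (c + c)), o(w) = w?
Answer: -34268/11005 ≈ -3.1139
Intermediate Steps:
I(c, J) = 2*c*(J + 2*c) (I(c, J) = (2*c)*(J + 2*c) = 2*c*(J + 2*c))
((22*25)*14 + I((4 + 5)**2, o(2)))/(-18791 + 7786) = ((22*25)*14 + 2*(4 + 5)**2*(2 + 2*(4 + 5)**2))/(-18791 + 7786) = (550*14 + 2*9**2*(2 + 2*9**2))/(-11005) = (7700 + 2*81*(2 + 2*81))*(-1/11005) = (7700 + 2*81*(2 + 162))*(-1/11005) = (7700 + 2*81*164)*(-1/11005) = (7700 + 26568)*(-1/11005) = 34268*(-1/11005) = -34268/11005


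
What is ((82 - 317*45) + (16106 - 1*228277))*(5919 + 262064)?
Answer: -60659023982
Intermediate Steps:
((82 - 317*45) + (16106 - 1*228277))*(5919 + 262064) = ((82 - 14265) + (16106 - 228277))*267983 = (-14183 - 212171)*267983 = -226354*267983 = -60659023982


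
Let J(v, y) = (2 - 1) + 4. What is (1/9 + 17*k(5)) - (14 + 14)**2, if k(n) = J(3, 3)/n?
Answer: -6902/9 ≈ -766.89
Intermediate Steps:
J(v, y) = 5 (J(v, y) = 1 + 4 = 5)
k(n) = 5/n
(1/9 + 17*k(5)) - (14 + 14)**2 = (1/9 + 17*(5/5)) - (14 + 14)**2 = (1/9 + 17*(5*(1/5))) - 1*28**2 = (1/9 + 17*1) - 1*784 = (1/9 + 17) - 784 = 154/9 - 784 = -6902/9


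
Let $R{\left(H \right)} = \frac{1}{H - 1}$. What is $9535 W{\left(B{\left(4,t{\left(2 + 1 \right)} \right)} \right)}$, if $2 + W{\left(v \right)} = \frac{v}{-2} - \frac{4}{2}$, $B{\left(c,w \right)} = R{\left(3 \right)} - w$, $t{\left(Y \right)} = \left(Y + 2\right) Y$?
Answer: $\frac{123955}{4} \approx 30989.0$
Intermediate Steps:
$R{\left(H \right)} = \frac{1}{-1 + H}$
$t{\left(Y \right)} = Y \left(2 + Y\right)$ ($t{\left(Y \right)} = \left(2 + Y\right) Y = Y \left(2 + Y\right)$)
$B{\left(c,w \right)} = \frac{1}{2} - w$ ($B{\left(c,w \right)} = \frac{1}{-1 + 3} - w = \frac{1}{2} - w$)
$W{\left(v \right)} = -4 - \frac{v}{2}$ ($W{\left(v \right)} = -2 + \left(\frac{v}{-2} - \frac{4}{2}\right) = -2 + \left(v \left(- \frac{1}{2}\right) - 2\right) = -2 - \left(2 + \frac{v}{2}\right) = -4 - \frac{v}{2}$)
$9535 W{\left(B{\left(4,t{\left(2 + 1 \right)} \right)} \right)} = 9535 \left(-4 - \frac{\frac{1}{2} - \left(2 + 1\right) \left(2 + \left(2 + 1\right)\right)}{2}\right) = 9535 \left(-4 - \frac{\frac{1}{2} - 3 \left(2 + 3\right)}{2}\right) = 9535 \left(-4 - \frac{\frac{1}{2} - 3 \cdot 5}{2}\right) = 9535 \left(-4 - \frac{\frac{1}{2} - 15}{2}\right) = 9535 \left(-4 - - \frac{29}{4}\right) = 9535 \left(-4 + \frac{29}{4}\right) = 9535 \cdot \frac{13}{4} = \frac{123955}{4}$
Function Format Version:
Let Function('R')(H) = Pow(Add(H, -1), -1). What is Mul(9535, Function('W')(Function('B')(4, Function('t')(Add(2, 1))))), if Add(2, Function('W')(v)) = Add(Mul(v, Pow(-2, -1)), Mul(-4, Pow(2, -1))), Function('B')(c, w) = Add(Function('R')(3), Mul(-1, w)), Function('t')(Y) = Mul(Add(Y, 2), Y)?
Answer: Rational(123955, 4) ≈ 30989.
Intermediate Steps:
Function('R')(H) = Pow(Add(-1, H), -1)
Function('t')(Y) = Mul(Y, Add(2, Y)) (Function('t')(Y) = Mul(Add(2, Y), Y) = Mul(Y, Add(2, Y)))
Function('B')(c, w) = Add(Rational(1, 2), Mul(-1, w)) (Function('B')(c, w) = Add(Pow(Add(-1, 3), -1), Mul(-1, w)) = Add(Pow(2, -1), Mul(-1, w)) = Add(Rational(1, 2), Mul(-1, w)))
Function('W')(v) = Add(-4, Mul(Rational(-1, 2), v)) (Function('W')(v) = Add(-2, Add(Mul(v, Pow(-2, -1)), Mul(-4, Pow(2, -1)))) = Add(-2, Add(Mul(v, Rational(-1, 2)), Mul(-4, Rational(1, 2)))) = Add(-2, Add(Mul(Rational(-1, 2), v), -2)) = Add(-2, Add(-2, Mul(Rational(-1, 2), v))) = Add(-4, Mul(Rational(-1, 2), v)))
Mul(9535, Function('W')(Function('B')(4, Function('t')(Add(2, 1))))) = Mul(9535, Add(-4, Mul(Rational(-1, 2), Add(Rational(1, 2), Mul(-1, Mul(Add(2, 1), Add(2, Add(2, 1)))))))) = Mul(9535, Add(-4, Mul(Rational(-1, 2), Add(Rational(1, 2), Mul(-1, Mul(3, Add(2, 3))))))) = Mul(9535, Add(-4, Mul(Rational(-1, 2), Add(Rational(1, 2), Mul(-1, Mul(3, 5)))))) = Mul(9535, Add(-4, Mul(Rational(-1, 2), Add(Rational(1, 2), Mul(-1, 15))))) = Mul(9535, Add(-4, Mul(Rational(-1, 2), Add(Rational(1, 2), -15)))) = Mul(9535, Add(-4, Mul(Rational(-1, 2), Rational(-29, 2)))) = Mul(9535, Add(-4, Rational(29, 4))) = Mul(9535, Rational(13, 4)) = Rational(123955, 4)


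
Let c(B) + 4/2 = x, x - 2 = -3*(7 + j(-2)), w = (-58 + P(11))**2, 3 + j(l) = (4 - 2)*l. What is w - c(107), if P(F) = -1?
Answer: 3481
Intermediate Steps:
j(l) = -3 + 2*l (j(l) = -3 + (4 - 2)*l = -3 + 2*l)
w = 3481 (w = (-58 - 1)**2 = (-59)**2 = 3481)
x = 2 (x = 2 - 3*(7 + (-3 + 2*(-2))) = 2 - 3*(7 + (-3 - 4)) = 2 - 3*(7 - 7) = 2 - 3*0 = 2 + 0 = 2)
c(B) = 0 (c(B) = -2 + 2 = 0)
w - c(107) = 3481 - 1*0 = 3481 + 0 = 3481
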